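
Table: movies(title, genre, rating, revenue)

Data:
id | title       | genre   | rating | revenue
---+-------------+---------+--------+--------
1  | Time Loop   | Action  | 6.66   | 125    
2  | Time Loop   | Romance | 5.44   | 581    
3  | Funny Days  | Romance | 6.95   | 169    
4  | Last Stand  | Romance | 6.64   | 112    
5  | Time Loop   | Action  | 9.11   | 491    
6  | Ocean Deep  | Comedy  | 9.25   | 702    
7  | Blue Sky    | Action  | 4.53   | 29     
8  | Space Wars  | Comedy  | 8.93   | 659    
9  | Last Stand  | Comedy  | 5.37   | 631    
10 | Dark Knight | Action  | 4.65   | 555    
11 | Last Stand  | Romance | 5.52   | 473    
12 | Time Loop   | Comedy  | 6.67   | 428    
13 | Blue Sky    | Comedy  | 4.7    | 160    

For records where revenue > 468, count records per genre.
SELECT genre, COUNT(*)
FROM movies
WHERE revenue > 468
GROUP BY genre

Note: WHERE filters rows before grouping.

Result:
  Action: 2
  Comedy: 3
  Romance: 2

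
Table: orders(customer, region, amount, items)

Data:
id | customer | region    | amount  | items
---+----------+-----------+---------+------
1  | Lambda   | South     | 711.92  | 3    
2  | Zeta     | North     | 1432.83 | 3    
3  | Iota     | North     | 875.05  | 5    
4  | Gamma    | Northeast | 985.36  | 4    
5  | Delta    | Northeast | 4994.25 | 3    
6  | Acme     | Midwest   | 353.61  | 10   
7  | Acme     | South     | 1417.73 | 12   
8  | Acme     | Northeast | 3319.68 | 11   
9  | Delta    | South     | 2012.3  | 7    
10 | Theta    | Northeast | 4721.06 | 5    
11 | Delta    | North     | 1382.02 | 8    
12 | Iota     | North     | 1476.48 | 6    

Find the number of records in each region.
SELECT region, COUNT(*) as count
FROM orders
GROUP BY region

Result:
  Midwest: 1
  North: 4
  Northeast: 4
  South: 3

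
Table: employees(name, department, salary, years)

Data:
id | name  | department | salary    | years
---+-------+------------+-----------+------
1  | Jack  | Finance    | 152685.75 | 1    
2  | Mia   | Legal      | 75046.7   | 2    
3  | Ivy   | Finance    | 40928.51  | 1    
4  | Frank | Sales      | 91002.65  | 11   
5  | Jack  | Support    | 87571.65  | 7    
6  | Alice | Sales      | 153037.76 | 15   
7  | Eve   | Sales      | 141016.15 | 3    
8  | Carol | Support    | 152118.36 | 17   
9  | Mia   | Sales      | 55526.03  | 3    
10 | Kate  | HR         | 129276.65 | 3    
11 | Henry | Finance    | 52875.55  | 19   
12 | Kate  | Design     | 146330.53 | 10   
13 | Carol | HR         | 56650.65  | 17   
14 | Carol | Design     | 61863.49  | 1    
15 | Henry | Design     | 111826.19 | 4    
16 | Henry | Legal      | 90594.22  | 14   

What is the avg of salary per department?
SELECT department, AVG(salary) as result
FROM employees
GROUP BY department

Result:
  Design: 106673.40
  Finance: 82163.27
  HR: 92963.65
  Legal: 82820.46
  Sales: 110145.65
  Support: 119845.01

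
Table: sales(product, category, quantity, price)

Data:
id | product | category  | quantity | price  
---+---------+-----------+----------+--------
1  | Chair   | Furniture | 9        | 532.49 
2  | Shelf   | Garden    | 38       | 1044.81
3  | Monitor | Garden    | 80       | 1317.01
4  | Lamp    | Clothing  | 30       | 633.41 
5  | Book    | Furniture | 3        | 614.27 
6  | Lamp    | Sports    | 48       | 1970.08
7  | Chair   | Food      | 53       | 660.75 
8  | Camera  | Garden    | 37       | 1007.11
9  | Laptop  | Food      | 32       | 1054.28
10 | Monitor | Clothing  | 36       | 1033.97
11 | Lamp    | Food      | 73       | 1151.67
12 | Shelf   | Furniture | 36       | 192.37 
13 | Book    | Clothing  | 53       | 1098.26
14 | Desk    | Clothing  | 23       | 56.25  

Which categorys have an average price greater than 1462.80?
SELECT category, AVG(price)
FROM sales
GROUP BY category
HAVING AVG(price) > 1462.80

Result:
  Sports: avg=1970.08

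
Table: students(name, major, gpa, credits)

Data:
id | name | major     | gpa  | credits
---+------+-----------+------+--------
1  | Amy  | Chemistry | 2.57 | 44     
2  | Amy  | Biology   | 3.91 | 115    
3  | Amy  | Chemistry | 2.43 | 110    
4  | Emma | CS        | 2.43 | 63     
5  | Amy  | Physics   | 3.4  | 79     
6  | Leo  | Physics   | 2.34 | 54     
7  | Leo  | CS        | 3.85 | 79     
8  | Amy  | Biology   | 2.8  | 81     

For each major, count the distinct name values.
SELECT major, COUNT(DISTINCT name)
FROM students
GROUP BY major

Result:
  Biology: 1 distinct
  CS: 2 distinct
  Chemistry: 1 distinct
  Physics: 2 distinct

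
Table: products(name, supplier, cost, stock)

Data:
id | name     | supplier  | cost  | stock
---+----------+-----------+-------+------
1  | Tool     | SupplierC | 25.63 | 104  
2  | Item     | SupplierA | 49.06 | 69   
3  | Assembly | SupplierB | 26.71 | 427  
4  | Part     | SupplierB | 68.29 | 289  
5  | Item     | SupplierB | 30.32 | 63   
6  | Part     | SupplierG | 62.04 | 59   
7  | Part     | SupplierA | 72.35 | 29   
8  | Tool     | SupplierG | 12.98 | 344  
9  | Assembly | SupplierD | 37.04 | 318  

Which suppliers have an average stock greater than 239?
SELECT supplier, AVG(stock)
FROM products
GROUP BY supplier
HAVING AVG(stock) > 239

Result:
  SupplierB: avg=259.67
  SupplierD: avg=318.00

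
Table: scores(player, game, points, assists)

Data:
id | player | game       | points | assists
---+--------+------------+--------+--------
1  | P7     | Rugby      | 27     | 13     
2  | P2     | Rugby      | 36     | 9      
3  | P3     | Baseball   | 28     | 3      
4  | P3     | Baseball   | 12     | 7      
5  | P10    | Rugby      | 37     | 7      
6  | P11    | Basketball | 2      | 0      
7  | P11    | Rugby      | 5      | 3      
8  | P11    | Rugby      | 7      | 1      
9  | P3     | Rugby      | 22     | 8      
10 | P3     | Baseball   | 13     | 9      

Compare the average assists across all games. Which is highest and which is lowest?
SELECT game, AVG(assists)
FROM scores
GROUP BY game
ORDER BY AVG(assists)

All groups:
  Basketball: 0.00
  Baseball: 6.33
  Rugby: 6.83

Highest: Rugby (6.83)
Lowest: Basketball (0.00)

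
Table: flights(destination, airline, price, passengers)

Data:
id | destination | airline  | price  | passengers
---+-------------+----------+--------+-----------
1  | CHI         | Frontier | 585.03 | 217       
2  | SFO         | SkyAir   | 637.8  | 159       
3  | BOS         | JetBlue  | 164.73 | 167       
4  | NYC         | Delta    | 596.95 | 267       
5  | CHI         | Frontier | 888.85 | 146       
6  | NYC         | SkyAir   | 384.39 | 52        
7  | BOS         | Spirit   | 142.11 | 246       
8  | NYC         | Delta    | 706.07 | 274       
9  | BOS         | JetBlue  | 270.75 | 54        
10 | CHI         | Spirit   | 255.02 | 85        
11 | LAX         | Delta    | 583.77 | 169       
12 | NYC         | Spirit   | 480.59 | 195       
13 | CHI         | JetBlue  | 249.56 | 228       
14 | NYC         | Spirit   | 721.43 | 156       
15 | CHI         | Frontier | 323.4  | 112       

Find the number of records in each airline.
SELECT airline, COUNT(*) as count
FROM flights
GROUP BY airline

Result:
  Delta: 3
  Frontier: 3
  JetBlue: 3
  SkyAir: 2
  Spirit: 4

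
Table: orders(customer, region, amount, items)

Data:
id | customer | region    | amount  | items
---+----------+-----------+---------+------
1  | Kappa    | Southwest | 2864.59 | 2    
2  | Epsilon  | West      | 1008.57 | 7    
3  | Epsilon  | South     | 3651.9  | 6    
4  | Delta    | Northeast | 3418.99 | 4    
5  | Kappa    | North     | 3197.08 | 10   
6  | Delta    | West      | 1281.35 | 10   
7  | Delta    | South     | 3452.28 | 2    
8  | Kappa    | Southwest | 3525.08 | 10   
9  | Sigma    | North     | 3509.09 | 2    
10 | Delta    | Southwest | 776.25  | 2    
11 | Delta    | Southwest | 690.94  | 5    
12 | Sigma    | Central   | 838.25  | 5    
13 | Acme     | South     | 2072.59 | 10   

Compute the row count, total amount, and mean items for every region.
SELECT region,
       COUNT(*) as cnt,
       SUM(amount) as total_amount,
       AVG(items) as avg_items
FROM orders
GROUP BY region

Result:
  Central: 1 records, 838.25 total amount, 5.00 avg items
  North: 2 records, 6706.17 total amount, 6.00 avg items
  Northeast: 1 records, 3418.99 total amount, 4.00 avg items
  South: 3 records, 9176.77 total amount, 6.00 avg items
  Southwest: 4 records, 7856.86 total amount, 4.75 avg items
  West: 2 records, 2289.92 total amount, 8.50 avg items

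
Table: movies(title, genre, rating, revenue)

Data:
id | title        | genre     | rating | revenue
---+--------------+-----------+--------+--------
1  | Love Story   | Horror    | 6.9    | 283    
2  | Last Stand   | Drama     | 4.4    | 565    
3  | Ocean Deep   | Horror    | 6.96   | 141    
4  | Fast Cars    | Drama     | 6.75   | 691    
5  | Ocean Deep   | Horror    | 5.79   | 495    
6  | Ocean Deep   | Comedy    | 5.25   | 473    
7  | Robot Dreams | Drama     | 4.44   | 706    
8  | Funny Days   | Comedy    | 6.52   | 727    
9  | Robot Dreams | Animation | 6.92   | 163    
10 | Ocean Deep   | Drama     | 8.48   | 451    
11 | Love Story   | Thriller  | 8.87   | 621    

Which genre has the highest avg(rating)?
SELECT genre, AVG(rating) as val
FROM movies
GROUP BY genre
ORDER BY val DESC
LIMIT 1

Result: Thriller with avg(rating) = 8.87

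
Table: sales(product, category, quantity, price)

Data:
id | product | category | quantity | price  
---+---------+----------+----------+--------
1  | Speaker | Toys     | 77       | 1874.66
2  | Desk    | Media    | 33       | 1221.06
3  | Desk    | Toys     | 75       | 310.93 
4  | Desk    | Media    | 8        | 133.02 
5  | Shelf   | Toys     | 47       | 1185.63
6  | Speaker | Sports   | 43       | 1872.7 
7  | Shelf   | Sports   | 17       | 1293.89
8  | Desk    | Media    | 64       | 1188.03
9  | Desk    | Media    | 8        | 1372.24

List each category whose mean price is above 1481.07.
SELECT category, AVG(price)
FROM sales
GROUP BY category
HAVING AVG(price) > 1481.07

Result:
  Sports: avg=1583.30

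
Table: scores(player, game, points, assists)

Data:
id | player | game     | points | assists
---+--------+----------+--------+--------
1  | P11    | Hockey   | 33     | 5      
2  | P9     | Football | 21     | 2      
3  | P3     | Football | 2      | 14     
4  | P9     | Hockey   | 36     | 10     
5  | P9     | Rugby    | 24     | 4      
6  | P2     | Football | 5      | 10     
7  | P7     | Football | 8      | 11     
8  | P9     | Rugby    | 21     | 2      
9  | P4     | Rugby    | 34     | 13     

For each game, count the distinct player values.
SELECT game, COUNT(DISTINCT player)
FROM scores
GROUP BY game

Result:
  Football: 4 distinct
  Hockey: 2 distinct
  Rugby: 2 distinct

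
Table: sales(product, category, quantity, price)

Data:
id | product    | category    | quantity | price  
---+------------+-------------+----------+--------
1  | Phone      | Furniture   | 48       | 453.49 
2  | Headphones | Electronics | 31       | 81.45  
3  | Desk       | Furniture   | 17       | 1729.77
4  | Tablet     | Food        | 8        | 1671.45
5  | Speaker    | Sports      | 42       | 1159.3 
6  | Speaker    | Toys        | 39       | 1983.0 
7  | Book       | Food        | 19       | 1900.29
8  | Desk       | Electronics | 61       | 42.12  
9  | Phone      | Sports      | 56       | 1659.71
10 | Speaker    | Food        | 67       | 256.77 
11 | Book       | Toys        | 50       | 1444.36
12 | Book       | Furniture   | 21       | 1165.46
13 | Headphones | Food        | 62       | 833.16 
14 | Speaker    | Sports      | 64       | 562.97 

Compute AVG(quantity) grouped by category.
SELECT category, AVG(quantity) as result
FROM sales
GROUP BY category

Result:
  Electronics: 46.00
  Food: 39.00
  Furniture: 28.67
  Sports: 54.00
  Toys: 44.50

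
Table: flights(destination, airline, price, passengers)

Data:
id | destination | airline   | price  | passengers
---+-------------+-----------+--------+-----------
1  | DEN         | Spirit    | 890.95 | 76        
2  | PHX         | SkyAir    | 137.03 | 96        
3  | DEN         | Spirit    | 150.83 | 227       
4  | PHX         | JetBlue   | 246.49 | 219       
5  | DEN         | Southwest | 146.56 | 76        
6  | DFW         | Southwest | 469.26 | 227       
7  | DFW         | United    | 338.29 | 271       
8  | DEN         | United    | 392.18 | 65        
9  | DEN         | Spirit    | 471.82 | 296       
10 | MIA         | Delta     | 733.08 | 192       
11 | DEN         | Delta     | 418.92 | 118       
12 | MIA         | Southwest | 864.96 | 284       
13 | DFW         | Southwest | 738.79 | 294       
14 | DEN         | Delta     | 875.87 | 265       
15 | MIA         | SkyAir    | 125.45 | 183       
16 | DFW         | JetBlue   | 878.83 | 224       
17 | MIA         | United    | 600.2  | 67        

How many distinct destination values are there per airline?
SELECT airline, COUNT(DISTINCT destination)
FROM flights
GROUP BY airline

Result:
  Delta: 2 distinct
  JetBlue: 2 distinct
  SkyAir: 2 distinct
  Southwest: 3 distinct
  Spirit: 1 distinct
  United: 3 distinct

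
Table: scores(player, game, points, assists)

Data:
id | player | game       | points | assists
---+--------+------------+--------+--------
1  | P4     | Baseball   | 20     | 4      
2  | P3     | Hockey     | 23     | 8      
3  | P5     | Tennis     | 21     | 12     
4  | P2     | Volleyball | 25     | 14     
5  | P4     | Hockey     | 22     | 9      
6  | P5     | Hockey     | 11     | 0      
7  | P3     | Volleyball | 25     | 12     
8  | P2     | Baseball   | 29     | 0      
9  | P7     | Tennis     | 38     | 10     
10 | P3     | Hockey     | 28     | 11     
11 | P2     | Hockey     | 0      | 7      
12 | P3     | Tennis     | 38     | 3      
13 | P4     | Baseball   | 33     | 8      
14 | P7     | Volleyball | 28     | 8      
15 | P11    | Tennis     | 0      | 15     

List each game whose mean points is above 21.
SELECT game, AVG(points)
FROM scores
GROUP BY game
HAVING AVG(points) > 21

Result:
  Baseball: avg=27.33
  Tennis: avg=24.25
  Volleyball: avg=26.00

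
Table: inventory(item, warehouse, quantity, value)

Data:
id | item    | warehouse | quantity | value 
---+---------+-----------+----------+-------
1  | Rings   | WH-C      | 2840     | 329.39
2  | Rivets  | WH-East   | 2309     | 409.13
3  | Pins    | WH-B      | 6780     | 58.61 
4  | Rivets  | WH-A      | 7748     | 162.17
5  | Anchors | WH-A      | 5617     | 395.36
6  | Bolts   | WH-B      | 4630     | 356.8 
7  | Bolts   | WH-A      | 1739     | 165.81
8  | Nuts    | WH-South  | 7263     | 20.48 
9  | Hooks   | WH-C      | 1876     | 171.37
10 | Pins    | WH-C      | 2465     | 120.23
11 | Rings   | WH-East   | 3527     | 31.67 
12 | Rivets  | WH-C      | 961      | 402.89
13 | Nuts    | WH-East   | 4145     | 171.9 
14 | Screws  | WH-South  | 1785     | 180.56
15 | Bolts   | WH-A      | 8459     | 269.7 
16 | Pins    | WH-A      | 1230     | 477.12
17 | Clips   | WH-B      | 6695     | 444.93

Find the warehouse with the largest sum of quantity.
SELECT warehouse, SUM(quantity) as val
FROM inventory
GROUP BY warehouse
ORDER BY val DESC
LIMIT 1

Result: WH-A with sum(quantity) = 24793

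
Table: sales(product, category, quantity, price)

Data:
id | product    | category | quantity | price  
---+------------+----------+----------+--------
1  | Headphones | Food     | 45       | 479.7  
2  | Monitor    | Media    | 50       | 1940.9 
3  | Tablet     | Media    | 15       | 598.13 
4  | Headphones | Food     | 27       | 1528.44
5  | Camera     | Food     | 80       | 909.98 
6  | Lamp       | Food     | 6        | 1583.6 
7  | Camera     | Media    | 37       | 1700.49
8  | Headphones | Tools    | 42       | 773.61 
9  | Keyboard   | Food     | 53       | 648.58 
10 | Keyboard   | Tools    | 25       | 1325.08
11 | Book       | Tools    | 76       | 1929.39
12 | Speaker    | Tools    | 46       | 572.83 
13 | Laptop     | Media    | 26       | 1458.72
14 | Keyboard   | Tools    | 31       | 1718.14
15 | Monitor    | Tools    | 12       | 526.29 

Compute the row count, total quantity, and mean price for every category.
SELECT category,
       COUNT(*) as cnt,
       SUM(quantity) as total_quantity,
       AVG(price) as avg_price
FROM sales
GROUP BY category

Result:
  Food: 5 records, 211 total quantity, 1030.06 avg price
  Media: 4 records, 128 total quantity, 1424.56 avg price
  Tools: 6 records, 232 total quantity, 1140.89 avg price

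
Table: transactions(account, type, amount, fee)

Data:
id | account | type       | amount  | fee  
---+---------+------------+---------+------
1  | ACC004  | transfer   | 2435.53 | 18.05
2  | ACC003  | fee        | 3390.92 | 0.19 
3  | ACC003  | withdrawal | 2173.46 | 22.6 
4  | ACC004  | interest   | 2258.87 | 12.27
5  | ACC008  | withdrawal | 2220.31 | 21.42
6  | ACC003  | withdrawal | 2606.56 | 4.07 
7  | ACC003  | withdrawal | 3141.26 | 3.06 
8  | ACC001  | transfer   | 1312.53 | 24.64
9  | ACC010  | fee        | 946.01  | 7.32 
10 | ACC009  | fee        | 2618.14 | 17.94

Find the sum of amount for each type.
SELECT type, SUM(amount) as result
FROM transactions
GROUP BY type

Result:
  fee: 6955.07
  interest: 2258.87
  transfer: 3748.06
  withdrawal: 10141.59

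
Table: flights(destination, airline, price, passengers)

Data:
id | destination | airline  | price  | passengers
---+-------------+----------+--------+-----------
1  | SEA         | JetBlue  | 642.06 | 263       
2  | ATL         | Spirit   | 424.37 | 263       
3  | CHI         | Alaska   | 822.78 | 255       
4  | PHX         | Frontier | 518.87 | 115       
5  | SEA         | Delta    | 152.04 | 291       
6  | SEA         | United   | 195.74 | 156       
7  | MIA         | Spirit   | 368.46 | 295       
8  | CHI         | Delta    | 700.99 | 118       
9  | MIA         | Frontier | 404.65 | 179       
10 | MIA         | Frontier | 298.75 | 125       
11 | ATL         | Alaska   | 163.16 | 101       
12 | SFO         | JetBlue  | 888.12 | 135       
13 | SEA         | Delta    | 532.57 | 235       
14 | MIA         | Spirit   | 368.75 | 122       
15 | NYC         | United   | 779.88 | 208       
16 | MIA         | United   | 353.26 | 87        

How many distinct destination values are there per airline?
SELECT airline, COUNT(DISTINCT destination)
FROM flights
GROUP BY airline

Result:
  Alaska: 2 distinct
  Delta: 2 distinct
  Frontier: 2 distinct
  JetBlue: 2 distinct
  Spirit: 2 distinct
  United: 3 distinct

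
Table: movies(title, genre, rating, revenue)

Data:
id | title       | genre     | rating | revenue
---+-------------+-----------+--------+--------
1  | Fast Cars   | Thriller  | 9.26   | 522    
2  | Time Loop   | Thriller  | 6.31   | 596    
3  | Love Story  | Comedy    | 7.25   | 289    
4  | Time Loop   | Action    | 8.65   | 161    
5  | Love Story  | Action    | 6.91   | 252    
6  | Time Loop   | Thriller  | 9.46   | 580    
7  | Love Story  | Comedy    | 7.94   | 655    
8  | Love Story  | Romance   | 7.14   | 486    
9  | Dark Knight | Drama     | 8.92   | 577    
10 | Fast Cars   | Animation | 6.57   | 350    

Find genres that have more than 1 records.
SELECT genre, COUNT(*) as cnt
FROM movies
GROUP BY genre
HAVING COUNT(*) > 1

Result:
  Action: 2
  Comedy: 2
  Thriller: 3

Note: HAVING filters groups after aggregation, WHERE filters rows before.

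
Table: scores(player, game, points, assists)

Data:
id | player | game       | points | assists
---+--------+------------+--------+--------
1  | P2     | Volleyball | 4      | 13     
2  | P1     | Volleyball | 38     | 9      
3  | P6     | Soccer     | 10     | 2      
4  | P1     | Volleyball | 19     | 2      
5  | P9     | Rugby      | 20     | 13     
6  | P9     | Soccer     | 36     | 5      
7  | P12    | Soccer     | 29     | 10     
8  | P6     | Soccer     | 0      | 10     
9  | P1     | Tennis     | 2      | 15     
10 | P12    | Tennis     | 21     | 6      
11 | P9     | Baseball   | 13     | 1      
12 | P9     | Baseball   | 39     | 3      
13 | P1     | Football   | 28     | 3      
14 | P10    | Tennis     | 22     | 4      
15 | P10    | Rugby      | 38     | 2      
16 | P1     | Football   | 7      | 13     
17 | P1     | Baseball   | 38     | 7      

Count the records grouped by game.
SELECT game, COUNT(*) as count
FROM scores
GROUP BY game

Result:
  Baseball: 3
  Football: 2
  Rugby: 2
  Soccer: 4
  Tennis: 3
  Volleyball: 3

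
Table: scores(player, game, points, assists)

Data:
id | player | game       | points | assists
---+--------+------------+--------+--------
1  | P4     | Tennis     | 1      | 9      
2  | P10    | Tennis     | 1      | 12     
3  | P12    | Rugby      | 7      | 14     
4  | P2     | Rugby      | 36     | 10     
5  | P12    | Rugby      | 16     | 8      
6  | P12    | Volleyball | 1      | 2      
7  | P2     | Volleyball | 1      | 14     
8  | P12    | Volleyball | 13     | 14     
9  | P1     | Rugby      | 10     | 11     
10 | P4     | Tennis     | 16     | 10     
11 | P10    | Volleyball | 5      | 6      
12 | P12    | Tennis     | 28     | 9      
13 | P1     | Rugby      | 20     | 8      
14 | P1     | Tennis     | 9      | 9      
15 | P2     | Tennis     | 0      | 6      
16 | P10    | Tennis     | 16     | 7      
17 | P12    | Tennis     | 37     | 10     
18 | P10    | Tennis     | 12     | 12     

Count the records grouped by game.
SELECT game, COUNT(*) as count
FROM scores
GROUP BY game

Result:
  Rugby: 5
  Tennis: 9
  Volleyball: 4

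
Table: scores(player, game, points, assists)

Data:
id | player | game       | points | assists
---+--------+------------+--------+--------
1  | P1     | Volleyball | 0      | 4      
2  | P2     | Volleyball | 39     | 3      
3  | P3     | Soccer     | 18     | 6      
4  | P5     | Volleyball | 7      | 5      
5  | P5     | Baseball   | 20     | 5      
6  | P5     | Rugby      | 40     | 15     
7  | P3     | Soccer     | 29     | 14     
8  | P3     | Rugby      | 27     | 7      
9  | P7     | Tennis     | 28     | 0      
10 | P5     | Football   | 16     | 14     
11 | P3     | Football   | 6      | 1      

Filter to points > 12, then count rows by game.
SELECT game, COUNT(*)
FROM scores
WHERE points > 12
GROUP BY game

Note: WHERE filters rows before grouping.

Result:
  Baseball: 1
  Football: 1
  Rugby: 2
  Soccer: 2
  Tennis: 1
  Volleyball: 1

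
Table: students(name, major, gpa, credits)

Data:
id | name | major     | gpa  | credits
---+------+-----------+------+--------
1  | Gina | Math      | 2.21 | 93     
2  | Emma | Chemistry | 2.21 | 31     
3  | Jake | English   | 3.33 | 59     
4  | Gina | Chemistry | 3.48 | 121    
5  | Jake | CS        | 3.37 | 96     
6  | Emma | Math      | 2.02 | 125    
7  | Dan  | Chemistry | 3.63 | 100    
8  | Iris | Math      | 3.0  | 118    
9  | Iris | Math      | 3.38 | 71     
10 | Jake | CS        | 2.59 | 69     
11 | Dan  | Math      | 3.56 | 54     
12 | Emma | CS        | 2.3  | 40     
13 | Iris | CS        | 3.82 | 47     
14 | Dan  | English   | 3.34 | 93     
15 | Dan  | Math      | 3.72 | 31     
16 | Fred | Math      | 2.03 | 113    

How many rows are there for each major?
SELECT major, COUNT(*) as count
FROM students
GROUP BY major

Result:
  CS: 4
  Chemistry: 3
  English: 2
  Math: 7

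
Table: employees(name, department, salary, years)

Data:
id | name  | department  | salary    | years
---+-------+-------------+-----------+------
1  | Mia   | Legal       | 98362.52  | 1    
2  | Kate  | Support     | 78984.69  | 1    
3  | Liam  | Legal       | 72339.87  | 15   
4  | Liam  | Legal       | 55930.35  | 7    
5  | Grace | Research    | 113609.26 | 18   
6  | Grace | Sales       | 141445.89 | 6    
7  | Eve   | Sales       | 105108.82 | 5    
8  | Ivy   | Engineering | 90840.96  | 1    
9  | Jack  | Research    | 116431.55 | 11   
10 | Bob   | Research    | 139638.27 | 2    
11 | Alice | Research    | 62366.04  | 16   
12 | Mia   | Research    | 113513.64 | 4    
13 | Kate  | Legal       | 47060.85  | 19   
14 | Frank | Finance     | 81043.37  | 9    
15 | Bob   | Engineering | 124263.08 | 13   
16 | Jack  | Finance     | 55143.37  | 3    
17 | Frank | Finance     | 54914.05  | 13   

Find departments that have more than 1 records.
SELECT department, COUNT(*) as cnt
FROM employees
GROUP BY department
HAVING COUNT(*) > 1

Result:
  Engineering: 2
  Finance: 3
  Legal: 4
  Research: 5
  Sales: 2

Note: HAVING filters groups after aggregation, WHERE filters rows before.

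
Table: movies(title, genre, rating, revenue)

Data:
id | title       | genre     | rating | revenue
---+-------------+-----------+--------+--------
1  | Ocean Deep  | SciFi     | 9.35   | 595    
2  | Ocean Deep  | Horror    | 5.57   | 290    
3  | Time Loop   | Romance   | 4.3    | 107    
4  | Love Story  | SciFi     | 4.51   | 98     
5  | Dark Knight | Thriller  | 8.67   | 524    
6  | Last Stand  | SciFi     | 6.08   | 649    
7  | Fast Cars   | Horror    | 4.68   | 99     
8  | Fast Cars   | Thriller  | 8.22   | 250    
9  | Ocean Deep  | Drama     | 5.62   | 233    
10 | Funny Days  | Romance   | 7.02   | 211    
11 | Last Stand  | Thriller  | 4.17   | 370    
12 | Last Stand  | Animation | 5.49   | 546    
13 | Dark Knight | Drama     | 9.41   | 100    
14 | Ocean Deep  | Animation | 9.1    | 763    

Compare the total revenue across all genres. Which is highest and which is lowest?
SELECT genre, SUM(revenue)
FROM movies
GROUP BY genre
ORDER BY SUM(revenue)

All groups:
  Romance: 318
  Drama: 333
  Horror: 389
  Thriller: 1144
  Animation: 1309
  SciFi: 1342

Highest: SciFi (1342)
Lowest: Romance (318)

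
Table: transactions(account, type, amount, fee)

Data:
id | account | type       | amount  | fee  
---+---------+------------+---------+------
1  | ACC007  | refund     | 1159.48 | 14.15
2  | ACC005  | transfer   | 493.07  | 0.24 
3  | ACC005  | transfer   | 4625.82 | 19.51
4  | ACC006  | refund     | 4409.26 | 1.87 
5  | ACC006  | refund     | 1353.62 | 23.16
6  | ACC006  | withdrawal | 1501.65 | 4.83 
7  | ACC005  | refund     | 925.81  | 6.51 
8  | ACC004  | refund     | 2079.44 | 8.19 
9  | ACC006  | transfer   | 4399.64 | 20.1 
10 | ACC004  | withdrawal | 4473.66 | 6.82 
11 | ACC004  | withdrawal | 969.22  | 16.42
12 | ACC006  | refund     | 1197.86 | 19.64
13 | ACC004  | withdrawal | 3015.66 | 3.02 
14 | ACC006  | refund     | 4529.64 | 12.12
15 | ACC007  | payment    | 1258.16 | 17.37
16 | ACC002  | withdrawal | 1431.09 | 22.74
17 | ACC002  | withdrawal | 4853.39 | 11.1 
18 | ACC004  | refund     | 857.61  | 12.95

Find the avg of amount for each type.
SELECT type, AVG(amount) as result
FROM transactions
GROUP BY type

Result:
  payment: 1258.16
  refund: 2064.09
  transfer: 3172.84
  withdrawal: 2707.45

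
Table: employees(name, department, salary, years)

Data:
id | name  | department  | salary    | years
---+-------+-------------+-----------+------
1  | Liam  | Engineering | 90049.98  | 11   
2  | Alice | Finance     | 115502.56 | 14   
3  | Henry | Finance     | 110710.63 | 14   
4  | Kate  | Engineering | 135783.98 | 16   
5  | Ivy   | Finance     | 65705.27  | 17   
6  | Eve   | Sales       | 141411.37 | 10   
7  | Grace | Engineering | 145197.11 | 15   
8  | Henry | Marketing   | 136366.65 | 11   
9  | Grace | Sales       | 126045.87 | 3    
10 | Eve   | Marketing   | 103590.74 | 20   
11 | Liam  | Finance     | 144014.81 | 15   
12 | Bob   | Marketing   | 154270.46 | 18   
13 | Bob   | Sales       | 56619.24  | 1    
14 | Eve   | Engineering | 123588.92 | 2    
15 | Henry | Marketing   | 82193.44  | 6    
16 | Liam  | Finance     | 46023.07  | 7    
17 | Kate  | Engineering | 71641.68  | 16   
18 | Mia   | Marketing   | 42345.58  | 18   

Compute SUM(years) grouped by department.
SELECT department, SUM(years) as result
FROM employees
GROUP BY department

Result:
  Engineering: 60
  Finance: 67
  Marketing: 73
  Sales: 14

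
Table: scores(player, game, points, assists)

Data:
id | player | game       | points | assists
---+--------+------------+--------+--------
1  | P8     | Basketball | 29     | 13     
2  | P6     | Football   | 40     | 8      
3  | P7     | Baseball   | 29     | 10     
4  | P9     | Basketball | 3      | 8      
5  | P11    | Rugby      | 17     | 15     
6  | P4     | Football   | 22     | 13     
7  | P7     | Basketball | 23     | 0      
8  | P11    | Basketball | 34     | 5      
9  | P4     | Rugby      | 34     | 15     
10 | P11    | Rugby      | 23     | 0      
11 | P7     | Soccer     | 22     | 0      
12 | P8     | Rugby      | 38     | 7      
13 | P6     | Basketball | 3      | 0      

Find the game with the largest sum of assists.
SELECT game, SUM(assists) as val
FROM scores
GROUP BY game
ORDER BY val DESC
LIMIT 1

Result: Rugby with sum(assists) = 37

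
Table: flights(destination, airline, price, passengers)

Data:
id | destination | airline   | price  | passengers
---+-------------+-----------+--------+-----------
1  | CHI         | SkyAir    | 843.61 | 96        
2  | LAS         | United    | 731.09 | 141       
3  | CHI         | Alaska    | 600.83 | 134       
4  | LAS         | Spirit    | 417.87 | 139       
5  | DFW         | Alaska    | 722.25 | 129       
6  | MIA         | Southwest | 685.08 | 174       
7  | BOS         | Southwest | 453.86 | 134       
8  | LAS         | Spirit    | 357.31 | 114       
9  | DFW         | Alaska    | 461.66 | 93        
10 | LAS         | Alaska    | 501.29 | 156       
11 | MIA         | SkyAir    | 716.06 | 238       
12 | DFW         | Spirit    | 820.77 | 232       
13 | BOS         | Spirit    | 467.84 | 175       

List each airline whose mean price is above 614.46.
SELECT airline, AVG(price)
FROM flights
GROUP BY airline
HAVING AVG(price) > 614.46

Result:
  SkyAir: avg=779.84
  United: avg=731.09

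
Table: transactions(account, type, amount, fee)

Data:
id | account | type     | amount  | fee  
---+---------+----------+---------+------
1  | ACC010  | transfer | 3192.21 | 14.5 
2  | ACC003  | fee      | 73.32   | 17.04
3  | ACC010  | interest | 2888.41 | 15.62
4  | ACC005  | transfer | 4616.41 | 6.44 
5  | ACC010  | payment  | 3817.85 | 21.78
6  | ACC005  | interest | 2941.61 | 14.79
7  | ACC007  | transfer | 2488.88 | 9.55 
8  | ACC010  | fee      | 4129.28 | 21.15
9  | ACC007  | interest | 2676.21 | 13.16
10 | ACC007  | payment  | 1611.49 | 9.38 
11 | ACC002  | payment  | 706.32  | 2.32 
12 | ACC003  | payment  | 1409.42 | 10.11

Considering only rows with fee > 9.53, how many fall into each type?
SELECT type, COUNT(*)
FROM transactions
WHERE fee > 9.53
GROUP BY type

Note: WHERE filters rows before grouping.

Result:
  fee: 2
  interest: 3
  payment: 2
  transfer: 2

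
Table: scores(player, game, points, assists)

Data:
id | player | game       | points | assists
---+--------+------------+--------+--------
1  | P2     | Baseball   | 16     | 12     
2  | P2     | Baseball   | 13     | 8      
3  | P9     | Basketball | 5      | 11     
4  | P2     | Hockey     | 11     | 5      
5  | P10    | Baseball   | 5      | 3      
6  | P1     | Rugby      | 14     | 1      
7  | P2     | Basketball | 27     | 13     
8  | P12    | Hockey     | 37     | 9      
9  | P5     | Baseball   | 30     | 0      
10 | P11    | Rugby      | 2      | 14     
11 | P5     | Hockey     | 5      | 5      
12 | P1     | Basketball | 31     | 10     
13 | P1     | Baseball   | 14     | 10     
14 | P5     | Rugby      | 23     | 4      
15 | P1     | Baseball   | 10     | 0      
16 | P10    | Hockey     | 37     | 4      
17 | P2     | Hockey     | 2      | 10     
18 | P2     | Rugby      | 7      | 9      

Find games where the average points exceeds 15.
SELECT game, AVG(points)
FROM scores
GROUP BY game
HAVING AVG(points) > 15

Result:
  Basketball: avg=21.00
  Hockey: avg=18.40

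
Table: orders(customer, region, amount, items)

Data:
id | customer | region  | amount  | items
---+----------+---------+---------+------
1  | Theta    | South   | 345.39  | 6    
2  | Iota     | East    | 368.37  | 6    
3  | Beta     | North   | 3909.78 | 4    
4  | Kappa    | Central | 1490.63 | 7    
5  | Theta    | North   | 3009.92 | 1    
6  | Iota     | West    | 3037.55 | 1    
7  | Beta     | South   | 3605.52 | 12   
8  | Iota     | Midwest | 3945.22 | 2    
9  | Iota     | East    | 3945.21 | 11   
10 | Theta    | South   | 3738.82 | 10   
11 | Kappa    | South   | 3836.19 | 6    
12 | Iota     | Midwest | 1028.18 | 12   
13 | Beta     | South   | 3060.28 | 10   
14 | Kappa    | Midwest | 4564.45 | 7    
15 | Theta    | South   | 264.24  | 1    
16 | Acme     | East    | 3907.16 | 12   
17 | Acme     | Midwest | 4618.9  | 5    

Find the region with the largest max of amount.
SELECT region, MAX(amount) as val
FROM orders
GROUP BY region
ORDER BY val DESC
LIMIT 1

Result: Midwest with max(amount) = 4618.90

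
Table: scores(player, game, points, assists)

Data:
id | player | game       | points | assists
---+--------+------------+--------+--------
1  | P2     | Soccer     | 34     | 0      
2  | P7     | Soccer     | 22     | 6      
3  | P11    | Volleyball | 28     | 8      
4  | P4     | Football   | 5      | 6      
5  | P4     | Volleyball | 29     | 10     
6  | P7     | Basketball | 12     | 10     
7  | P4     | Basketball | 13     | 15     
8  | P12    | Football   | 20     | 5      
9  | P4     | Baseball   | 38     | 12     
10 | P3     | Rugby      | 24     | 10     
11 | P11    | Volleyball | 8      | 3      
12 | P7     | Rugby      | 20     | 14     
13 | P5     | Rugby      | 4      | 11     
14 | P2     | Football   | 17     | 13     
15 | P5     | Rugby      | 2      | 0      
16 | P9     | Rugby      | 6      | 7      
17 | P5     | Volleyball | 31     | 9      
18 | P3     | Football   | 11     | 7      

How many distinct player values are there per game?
SELECT game, COUNT(DISTINCT player)
FROM scores
GROUP BY game

Result:
  Baseball: 1 distinct
  Basketball: 2 distinct
  Football: 4 distinct
  Rugby: 4 distinct
  Soccer: 2 distinct
  Volleyball: 3 distinct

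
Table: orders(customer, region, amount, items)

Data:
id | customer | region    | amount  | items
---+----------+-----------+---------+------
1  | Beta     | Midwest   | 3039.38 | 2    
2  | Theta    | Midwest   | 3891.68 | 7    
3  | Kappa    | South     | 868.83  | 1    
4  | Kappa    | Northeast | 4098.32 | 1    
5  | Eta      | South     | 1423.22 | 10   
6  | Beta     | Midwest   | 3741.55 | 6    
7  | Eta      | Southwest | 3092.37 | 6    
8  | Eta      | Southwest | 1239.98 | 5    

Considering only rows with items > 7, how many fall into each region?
SELECT region, COUNT(*)
FROM orders
WHERE items > 7
GROUP BY region

Note: WHERE filters rows before grouping.

Result:
  South: 1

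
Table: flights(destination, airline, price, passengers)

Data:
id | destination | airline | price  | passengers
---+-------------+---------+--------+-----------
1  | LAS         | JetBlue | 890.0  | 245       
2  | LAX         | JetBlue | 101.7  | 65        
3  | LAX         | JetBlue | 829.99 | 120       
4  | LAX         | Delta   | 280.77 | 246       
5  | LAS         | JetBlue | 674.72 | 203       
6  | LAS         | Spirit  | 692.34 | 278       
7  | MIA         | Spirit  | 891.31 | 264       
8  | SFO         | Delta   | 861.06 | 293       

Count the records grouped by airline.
SELECT airline, COUNT(*) as count
FROM flights
GROUP BY airline

Result:
  Delta: 2
  JetBlue: 4
  Spirit: 2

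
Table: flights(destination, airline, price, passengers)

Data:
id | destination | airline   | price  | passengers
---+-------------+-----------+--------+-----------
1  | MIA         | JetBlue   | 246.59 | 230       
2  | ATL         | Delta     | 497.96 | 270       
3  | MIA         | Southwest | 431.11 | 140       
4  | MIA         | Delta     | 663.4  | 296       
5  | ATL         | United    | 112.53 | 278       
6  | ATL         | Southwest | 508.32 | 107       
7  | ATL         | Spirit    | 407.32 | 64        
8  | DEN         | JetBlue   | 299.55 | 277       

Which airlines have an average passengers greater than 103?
SELECT airline, AVG(passengers)
FROM flights
GROUP BY airline
HAVING AVG(passengers) > 103

Result:
  Delta: avg=283.00
  JetBlue: avg=253.50
  Southwest: avg=123.50
  United: avg=278.00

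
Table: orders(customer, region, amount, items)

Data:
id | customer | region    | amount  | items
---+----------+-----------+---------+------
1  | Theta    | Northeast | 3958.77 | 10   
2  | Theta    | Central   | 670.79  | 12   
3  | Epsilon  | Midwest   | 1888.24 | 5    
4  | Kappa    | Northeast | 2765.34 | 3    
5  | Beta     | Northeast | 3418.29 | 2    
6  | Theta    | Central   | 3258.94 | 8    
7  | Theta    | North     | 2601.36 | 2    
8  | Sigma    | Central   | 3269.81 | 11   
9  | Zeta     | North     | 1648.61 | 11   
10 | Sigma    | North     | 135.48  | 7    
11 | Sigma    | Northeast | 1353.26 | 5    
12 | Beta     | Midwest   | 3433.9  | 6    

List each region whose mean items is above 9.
SELECT region, AVG(items)
FROM orders
GROUP BY region
HAVING AVG(items) > 9

Result:
  Central: avg=10.33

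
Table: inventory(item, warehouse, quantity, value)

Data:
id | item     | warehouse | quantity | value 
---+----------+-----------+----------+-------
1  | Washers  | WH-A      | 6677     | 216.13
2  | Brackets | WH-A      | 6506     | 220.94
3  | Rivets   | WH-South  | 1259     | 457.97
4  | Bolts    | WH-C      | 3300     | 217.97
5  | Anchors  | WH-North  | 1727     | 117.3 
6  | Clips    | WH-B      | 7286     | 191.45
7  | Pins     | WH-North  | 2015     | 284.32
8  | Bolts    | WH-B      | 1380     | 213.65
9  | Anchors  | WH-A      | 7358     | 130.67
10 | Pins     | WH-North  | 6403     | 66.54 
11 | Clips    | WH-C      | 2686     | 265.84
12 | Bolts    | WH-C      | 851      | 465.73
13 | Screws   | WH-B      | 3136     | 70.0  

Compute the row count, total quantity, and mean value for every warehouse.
SELECT warehouse,
       COUNT(*) as cnt,
       SUM(quantity) as total_quantity,
       AVG(value) as avg_value
FROM inventory
GROUP BY warehouse

Result:
  WH-A: 3 records, 20541 total quantity, 189.25 avg value
  WH-B: 3 records, 11802 total quantity, 158.37 avg value
  WH-C: 3 records, 6837 total quantity, 316.51 avg value
  WH-North: 3 records, 10145 total quantity, 156.05 avg value
  WH-South: 1 records, 1259 total quantity, 457.97 avg value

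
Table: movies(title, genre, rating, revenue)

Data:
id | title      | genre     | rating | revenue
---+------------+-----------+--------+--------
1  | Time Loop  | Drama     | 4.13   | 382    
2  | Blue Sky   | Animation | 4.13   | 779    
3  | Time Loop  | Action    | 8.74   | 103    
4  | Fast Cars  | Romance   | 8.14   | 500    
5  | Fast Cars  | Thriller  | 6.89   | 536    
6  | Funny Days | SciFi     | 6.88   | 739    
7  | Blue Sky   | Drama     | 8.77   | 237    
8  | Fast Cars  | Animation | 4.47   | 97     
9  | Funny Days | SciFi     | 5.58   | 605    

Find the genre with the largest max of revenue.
SELECT genre, MAX(revenue) as val
FROM movies
GROUP BY genre
ORDER BY val DESC
LIMIT 1

Result: Animation with max(revenue) = 779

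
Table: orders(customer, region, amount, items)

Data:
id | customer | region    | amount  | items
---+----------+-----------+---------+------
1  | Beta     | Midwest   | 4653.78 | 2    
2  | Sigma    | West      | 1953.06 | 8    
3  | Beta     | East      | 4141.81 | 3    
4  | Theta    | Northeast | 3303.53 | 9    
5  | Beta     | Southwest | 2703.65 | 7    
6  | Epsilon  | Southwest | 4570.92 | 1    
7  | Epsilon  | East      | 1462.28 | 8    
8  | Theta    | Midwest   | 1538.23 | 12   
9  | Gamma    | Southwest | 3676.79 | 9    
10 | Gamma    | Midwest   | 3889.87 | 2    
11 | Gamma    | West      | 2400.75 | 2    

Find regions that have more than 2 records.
SELECT region, COUNT(*) as cnt
FROM orders
GROUP BY region
HAVING COUNT(*) > 2

Result:
  Midwest: 3
  Southwest: 3

Note: HAVING filters groups after aggregation, WHERE filters rows before.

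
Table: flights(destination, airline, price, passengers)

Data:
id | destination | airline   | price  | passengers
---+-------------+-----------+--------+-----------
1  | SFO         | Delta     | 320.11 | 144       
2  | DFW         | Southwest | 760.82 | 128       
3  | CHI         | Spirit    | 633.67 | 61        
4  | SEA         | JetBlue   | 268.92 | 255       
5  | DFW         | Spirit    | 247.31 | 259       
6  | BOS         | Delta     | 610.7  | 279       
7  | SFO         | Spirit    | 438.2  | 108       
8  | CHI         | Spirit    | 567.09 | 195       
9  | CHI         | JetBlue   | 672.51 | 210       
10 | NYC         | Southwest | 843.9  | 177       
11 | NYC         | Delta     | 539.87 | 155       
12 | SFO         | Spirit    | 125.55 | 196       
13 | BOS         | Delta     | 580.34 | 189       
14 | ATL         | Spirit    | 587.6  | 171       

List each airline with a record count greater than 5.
SELECT airline, COUNT(*) as cnt
FROM flights
GROUP BY airline
HAVING COUNT(*) > 5

Result:
  Spirit: 6

Note: HAVING filters groups after aggregation, WHERE filters rows before.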